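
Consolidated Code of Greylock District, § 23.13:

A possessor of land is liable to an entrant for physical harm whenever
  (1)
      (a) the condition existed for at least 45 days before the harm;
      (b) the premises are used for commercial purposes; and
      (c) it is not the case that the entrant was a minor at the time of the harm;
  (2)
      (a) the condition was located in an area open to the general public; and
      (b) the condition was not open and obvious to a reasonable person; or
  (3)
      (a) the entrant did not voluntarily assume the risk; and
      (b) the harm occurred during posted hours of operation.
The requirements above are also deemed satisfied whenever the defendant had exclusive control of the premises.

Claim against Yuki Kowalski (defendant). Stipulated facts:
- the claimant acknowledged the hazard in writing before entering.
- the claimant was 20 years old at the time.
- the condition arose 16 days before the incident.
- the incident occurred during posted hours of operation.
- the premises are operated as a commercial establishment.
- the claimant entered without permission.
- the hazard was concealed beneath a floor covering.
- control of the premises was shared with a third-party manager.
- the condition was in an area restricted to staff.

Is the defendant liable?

No — not liable.

(a) condition ≥45 days old — fails.
(b) commercial use — holds.
(c) not (entrant a minor) — holds.
(1): F AND T AND T → false.
(a) public area — fails.
(b) not open/obvious — met.
So (2) is not satisfied (F AND T).
(a) no assumed risk — fails.
(b) during posted hours — holds.
(3) = F AND T = false.
Overall = F OR F OR F = false.
Exception (exclusive control) — not satisfied.
Result: main false OR exception false → false.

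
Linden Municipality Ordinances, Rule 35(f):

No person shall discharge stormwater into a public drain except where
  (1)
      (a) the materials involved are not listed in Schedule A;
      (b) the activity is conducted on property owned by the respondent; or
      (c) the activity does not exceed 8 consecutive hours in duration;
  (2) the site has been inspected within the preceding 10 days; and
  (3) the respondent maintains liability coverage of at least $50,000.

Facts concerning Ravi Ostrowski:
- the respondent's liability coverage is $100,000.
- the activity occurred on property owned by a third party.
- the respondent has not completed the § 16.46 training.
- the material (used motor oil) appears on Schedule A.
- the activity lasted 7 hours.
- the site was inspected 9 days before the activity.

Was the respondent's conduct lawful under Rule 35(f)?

(a) not (Schedule A material) — not met.
(b) own property — not met.
(c) ≤ 8 hrs duration — met.
So (1) is satisfied (F OR F OR T).
(2) site inspected — holds.
(3) coverage ≥ $50,000 — holds.
So Overall is satisfied (T AND T AND T).

Yes — lawful.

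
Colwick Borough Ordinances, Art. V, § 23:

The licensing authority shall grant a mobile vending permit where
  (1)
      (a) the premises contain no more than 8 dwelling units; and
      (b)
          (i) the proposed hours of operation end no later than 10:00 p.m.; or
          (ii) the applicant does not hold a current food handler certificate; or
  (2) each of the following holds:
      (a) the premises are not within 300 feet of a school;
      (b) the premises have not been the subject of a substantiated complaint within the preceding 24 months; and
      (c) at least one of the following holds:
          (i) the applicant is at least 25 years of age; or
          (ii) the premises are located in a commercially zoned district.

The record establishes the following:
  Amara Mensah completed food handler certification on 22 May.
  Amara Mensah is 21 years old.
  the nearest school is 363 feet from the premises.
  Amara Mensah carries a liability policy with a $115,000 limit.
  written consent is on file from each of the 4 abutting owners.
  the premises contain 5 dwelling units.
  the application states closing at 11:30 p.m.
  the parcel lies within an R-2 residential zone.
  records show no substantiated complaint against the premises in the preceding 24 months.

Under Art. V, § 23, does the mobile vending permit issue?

No — denied.

(a) ≤ 8 units — holds.
(i) closes by 10 p.m. — not met.
(ii) not (food handler cert.) — fails.
(b) = F OR F = false.
So (1) is not satisfied (T AND F).
(a) ≥300 ft from school — holds.
(b) no complaint in 24 mo. — satisfied.
(i) age ≥ 25 — not met.
(ii) commercially zoned — not met.
(c): F OR F → false.
(2): T AND T AND F → false.
Overall: F OR F → false.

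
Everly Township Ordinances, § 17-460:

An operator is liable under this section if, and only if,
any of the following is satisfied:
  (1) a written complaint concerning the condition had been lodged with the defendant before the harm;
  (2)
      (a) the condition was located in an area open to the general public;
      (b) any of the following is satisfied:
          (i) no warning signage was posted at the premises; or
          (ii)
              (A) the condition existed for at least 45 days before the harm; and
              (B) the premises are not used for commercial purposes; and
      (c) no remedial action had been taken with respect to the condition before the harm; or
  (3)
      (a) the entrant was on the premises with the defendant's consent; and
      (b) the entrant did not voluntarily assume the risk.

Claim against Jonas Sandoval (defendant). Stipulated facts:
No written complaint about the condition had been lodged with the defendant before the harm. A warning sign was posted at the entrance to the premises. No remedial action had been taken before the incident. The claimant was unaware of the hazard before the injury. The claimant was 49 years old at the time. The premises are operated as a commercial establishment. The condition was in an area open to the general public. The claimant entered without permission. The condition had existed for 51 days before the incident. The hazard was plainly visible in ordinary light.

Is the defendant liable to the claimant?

No — not liable.

(1) complaint lodged — not satisfied.
(a) public area — satisfied.
(i) no signage posted — fails.
(A) condition ≥45 days old — satisfied.
(B) not (commercial use) — fails.
(ii) = T AND F = false.
So (b) is not satisfied (F OR F).
(c) no remedial action — satisfied.
(2) = T AND F AND T = false.
(a) consent to enter — fails.
(b) no assumed risk — holds.
(3) = F AND T = false.
Overall = F OR F OR F = false.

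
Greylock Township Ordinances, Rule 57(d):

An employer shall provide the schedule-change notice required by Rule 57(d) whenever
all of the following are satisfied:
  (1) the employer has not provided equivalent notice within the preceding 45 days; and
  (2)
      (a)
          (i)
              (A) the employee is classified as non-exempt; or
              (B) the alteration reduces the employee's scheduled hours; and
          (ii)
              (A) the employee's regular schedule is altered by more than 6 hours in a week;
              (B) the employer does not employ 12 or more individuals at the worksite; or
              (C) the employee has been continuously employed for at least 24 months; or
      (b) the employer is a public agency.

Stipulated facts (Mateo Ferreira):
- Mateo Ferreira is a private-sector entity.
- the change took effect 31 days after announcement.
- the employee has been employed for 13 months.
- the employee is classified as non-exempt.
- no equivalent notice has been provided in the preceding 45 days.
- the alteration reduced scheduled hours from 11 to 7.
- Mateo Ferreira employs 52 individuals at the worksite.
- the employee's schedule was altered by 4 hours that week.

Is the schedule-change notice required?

(1) no recent notice — met.
(A) non-exempt — satisfied.
(B) hours reduced — met.
(i): T OR T → true.
(A) schedule shift > 6h — fails.
(B) not (≥ 12 at site) — not satisfied.
(C) tenure ≥ 24 mo. — not met.
So (ii) is not satisfied (F OR F OR F).
So (a) is not satisfied (T AND F).
(b) public agency — not satisfied.
(2) = F OR F = false.
Overall = T AND F = false.

No — not required.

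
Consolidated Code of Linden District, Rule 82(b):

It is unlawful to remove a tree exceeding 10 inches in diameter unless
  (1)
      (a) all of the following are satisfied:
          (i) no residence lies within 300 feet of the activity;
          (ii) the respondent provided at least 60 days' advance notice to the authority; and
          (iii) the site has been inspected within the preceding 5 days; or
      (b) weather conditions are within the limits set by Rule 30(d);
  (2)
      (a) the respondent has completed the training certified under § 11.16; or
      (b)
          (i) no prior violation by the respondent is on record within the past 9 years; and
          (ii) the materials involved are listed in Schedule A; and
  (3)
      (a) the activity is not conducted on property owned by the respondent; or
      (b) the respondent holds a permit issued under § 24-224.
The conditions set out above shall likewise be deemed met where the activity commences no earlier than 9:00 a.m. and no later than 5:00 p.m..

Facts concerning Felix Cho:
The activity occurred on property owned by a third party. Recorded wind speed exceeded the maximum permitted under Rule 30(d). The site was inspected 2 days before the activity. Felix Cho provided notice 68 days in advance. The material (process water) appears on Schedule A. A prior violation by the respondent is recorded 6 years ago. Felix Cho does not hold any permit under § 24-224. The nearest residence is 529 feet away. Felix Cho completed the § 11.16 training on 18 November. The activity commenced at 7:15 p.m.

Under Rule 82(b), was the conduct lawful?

Yes — lawful.

(i) no residence in 300 ft — met.
(ii) ≥60 days' notice — holds.
(iii) site inspected — satisfied.
(a) = T AND T AND T = true.
(b) weather ok — not satisfied.
(1): T OR F → true.
(a) training certified — holds.
(i) no prior violation — not met.
(ii) Schedule A material — met.
(b): F AND T → false.
(2) = T OR F = true.
(a) not (own property) — satisfied.
(b) holds permit — fails.
(3) = T OR F = true.
So Overall is satisfied (T AND T AND T).
Exception (start within hours) — not satisfied.
Result: main true OR exception false → true.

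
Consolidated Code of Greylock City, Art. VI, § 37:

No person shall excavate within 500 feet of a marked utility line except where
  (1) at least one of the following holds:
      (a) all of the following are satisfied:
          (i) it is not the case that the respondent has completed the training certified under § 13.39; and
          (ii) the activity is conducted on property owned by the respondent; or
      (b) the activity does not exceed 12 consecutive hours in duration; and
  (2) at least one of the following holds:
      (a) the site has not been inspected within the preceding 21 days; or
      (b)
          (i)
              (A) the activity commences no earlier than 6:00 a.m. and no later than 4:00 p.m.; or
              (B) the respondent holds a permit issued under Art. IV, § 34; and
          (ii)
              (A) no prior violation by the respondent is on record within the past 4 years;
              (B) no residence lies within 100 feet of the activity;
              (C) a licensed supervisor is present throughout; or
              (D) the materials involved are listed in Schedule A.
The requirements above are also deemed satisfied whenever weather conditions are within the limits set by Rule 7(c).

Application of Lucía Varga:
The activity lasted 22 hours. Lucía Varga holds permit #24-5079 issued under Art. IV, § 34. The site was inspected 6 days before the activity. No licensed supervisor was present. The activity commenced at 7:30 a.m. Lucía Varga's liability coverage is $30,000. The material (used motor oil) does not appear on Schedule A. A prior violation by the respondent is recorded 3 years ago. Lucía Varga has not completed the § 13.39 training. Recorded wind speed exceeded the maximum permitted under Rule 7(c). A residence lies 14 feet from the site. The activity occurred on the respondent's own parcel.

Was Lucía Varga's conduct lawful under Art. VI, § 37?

No — unlawful.

(i) not (training certified) — satisfied.
(ii) own property — met.
(a) = T AND T = true.
(b) ≤ 12 hrs duration — fails.
So (1) is satisfied (T OR F).
(a) not (site inspected) — fails.
(A) start within hours — met.
(B) holds permit — satisfied.
(i) = T OR T = true.
(A) no prior violation — not met.
(B) no residence in 100 ft — not satisfied.
(C) supervisor present — fails.
(D) Schedule A material — not satisfied.
So (ii) is not satisfied (F OR F OR F OR F).
So (b) is not satisfied (T AND F).
(2): F OR F → false.
Overall = T AND F = false.
Exception (weather ok) — not satisfied.
Result: main false OR exception false → false.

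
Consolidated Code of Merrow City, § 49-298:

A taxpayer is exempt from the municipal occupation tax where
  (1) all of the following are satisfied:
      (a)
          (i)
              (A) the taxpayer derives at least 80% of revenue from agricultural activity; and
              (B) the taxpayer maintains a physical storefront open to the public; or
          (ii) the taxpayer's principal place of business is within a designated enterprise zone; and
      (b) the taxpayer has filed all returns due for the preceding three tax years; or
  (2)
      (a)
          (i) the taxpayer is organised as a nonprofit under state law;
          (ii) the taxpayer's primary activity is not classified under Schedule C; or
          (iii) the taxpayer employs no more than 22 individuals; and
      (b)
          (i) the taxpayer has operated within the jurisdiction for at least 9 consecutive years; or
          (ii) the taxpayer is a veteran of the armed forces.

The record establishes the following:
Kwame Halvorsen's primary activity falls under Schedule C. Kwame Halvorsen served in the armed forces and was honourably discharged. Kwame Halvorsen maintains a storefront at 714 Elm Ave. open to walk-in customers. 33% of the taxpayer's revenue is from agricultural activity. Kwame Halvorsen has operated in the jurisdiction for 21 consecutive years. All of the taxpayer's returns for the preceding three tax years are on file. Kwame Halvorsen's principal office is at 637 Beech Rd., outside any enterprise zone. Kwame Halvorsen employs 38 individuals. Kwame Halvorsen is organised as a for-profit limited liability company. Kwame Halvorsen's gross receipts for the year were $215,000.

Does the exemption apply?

No — not exempt.

(A) ≥80% agricultural — not met.
(B) has storefront — holds.
(i): F AND T → false.
(ii) in enterprise zone — not met.
(a): F OR F → false.
(b) returns current — met.
(1): F AND T → false.
(i) nonprofit — not satisfied.
(ii) not (Schedule C activity) — fails.
(iii) ≤ 22 employees — fails.
(a) = F OR F OR F = false.
(i) ≥ 9 yrs in jurisdiction — satisfied.
(ii) veteran — met.
(b) = T OR T = true.
(2) = F AND T = false.
Overall = F OR F = false.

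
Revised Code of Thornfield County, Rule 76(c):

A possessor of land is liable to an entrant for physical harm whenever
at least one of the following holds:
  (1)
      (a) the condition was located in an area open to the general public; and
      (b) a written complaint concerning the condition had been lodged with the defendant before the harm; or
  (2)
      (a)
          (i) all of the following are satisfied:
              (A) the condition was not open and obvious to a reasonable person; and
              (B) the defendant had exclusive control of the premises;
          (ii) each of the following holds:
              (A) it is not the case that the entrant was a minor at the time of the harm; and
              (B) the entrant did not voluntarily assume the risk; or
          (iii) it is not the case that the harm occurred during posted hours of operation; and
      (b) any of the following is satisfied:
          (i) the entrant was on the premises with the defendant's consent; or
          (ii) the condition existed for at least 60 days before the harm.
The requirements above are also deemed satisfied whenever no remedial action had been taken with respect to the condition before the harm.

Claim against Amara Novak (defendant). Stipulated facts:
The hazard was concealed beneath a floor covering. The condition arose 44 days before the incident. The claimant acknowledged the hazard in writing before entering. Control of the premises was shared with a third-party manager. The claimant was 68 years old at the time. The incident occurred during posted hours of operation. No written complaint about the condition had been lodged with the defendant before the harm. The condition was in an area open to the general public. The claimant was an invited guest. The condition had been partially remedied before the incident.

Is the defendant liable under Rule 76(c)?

(a) public area — holds.
(b) complaint lodged — not met.
(1) = T AND F = false.
(A) not open/obvious — holds.
(B) exclusive control — not met.
(i) = T AND F = false.
(A) not (entrant a minor) — satisfied.
(B) no assumed risk — not satisfied.
(ii) = T AND F = false.
(iii) not (during posted hours) — not satisfied.
(a) = F OR F OR F = false.
(i) consent to enter — holds.
(ii) condition ≥60 days old — fails.
So (b) is satisfied (T OR F).
So (2) is not satisfied (F AND T).
Overall: F OR F → false.
Exception (no remedial action) — not satisfied.
Result: main false OR exception false → false.

No — not liable.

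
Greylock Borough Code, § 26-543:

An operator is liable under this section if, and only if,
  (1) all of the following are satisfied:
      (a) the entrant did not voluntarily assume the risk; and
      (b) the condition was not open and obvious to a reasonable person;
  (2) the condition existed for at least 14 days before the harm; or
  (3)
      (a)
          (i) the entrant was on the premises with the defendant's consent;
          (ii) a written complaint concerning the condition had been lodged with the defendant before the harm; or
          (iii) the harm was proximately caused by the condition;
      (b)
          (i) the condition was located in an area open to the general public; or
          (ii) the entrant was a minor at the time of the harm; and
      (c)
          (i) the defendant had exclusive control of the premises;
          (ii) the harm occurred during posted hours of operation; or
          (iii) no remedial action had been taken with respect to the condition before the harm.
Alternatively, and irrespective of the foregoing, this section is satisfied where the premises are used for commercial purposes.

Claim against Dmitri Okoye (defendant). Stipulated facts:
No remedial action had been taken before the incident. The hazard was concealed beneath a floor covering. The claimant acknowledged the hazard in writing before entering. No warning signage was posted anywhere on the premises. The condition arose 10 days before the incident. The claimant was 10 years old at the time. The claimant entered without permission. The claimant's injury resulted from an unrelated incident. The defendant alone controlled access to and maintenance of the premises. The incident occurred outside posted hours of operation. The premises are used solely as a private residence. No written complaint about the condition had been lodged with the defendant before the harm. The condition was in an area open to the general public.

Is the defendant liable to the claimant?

No — not liable.

(a) no assumed risk — fails.
(b) not open/obvious — satisfied.
(1) = F AND T = false.
(2) condition ≥14 days old — not met.
(i) consent to enter — not satisfied.
(ii) complaint lodged — fails.
(iii) proximate cause — not met.
(a) = F OR F OR F = false.
(i) public area — met.
(ii) entrant a minor — holds.
(b): T OR T → true.
(i) exclusive control — satisfied.
(ii) during posted hours — not satisfied.
(iii) no remedial action — holds.
(c) = T OR F OR T = true.
(3): F AND T AND T → false.
Overall: F OR F OR F → false.
Exception (commercial use) — not satisfied.
Result: main false OR exception false → false.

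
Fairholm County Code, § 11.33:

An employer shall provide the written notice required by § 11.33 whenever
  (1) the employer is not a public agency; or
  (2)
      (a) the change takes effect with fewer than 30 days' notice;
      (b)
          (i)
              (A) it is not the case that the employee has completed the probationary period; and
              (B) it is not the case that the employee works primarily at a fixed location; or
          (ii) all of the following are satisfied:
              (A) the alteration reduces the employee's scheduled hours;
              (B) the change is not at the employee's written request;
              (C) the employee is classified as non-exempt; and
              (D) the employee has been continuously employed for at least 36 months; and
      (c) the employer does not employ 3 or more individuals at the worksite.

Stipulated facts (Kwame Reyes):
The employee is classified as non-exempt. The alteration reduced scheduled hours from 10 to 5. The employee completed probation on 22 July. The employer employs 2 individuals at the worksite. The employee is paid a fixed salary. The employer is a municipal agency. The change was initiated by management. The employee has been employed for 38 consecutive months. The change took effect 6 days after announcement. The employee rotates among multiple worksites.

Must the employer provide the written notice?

Yes — required.

(1) not (public agency) — not satisfied.
(a) < 30 days' notice — holds.
(A) not (past probation) — not met.
(B) not (fixed location) — holds.
So (i) is not satisfied (F AND T).
(A) hours reduced — met.
(B) not employee-requested — met.
(C) non-exempt — satisfied.
(D) tenure ≥ 36 mo. — holds.
(ii): T AND T AND T AND T → true.
So (b) is satisfied (F OR T).
(c) not (≥ 3 at site) — satisfied.
(2) = T AND T AND T = true.
Overall: F OR T → true.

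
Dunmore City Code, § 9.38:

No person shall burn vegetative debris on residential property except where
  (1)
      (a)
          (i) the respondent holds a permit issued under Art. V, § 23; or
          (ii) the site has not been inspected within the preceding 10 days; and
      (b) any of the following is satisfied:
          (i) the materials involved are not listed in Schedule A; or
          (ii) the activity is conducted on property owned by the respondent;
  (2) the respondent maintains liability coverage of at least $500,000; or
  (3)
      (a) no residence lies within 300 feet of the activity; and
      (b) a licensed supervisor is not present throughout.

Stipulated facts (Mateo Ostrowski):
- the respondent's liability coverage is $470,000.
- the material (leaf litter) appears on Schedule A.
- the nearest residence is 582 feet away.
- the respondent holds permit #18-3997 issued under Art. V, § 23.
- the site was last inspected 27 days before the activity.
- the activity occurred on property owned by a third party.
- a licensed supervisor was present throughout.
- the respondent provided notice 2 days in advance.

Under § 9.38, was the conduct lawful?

(i) holds permit — holds.
(ii) not (site inspected) — holds.
(a) = T OR T = true.
(i) not (Schedule A material) — fails.
(ii) own property — fails.
(b): F OR F → false.
(1): T AND F → false.
(2) coverage ≥ $500,000 — not met.
(a) no residence in 300 ft — met.
(b) not (supervisor present) — not met.
(3) = T AND F = false.
So Overall is not satisfied (F OR F OR F).

No — unlawful.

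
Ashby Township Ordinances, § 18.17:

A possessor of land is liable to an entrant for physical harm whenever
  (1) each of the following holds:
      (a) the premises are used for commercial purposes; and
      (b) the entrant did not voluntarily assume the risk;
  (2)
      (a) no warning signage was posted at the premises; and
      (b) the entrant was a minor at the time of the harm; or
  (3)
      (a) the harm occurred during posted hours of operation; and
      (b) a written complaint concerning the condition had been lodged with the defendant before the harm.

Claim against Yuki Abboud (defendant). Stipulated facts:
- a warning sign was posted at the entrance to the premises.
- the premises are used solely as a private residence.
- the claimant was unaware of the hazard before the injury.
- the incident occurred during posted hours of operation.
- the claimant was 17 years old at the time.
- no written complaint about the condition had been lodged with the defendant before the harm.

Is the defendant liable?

No — not liable.

(a) commercial use — fails.
(b) no assumed risk — met.
(1): F AND T → false.
(a) no signage posted — not met.
(b) entrant a minor — satisfied.
So (2) is not satisfied (F AND T).
(a) during posted hours — satisfied.
(b) complaint lodged — fails.
(3): T AND F → false.
So Overall is not satisfied (F OR F OR F).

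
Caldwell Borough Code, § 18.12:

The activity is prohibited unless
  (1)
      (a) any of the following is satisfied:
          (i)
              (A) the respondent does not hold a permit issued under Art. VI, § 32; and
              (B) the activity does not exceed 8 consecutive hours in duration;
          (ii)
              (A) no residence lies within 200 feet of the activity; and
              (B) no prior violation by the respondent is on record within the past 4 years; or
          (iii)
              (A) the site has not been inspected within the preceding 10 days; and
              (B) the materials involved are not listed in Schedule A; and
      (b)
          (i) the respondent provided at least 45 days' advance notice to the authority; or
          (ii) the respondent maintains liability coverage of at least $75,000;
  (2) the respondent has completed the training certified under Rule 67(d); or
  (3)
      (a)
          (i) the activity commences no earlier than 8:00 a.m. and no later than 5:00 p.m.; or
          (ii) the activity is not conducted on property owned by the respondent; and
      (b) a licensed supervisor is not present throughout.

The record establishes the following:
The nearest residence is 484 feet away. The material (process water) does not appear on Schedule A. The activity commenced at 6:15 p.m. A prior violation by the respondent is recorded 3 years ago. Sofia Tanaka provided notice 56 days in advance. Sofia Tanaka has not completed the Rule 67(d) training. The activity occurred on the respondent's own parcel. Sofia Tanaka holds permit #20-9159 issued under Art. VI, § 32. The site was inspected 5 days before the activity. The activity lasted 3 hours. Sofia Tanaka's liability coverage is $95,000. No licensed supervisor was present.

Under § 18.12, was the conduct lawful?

No — unlawful.

(A) not (holds permit) — not satisfied.
(B) ≤ 8 hrs duration — met.
(i): F AND T → false.
(A) no residence in 200 ft — met.
(B) no prior violation — not met.
(ii): T AND F → false.
(A) not (site inspected) — not satisfied.
(B) not (Schedule A material) — met.
(iii) = F AND T = false.
(a) = F OR F OR F = false.
(i) ≥45 days' notice — holds.
(ii) coverage ≥ $75,000 — met.
(b): T OR T → true.
(1) = F AND T = false.
(2) training certified — fails.
(i) start within hours — not met.
(ii) not (own property) — not met.
So (a) is not satisfied (F OR F).
(b) not (supervisor present) — holds.
(3): F AND T → false.
Overall: F OR F OR F → false.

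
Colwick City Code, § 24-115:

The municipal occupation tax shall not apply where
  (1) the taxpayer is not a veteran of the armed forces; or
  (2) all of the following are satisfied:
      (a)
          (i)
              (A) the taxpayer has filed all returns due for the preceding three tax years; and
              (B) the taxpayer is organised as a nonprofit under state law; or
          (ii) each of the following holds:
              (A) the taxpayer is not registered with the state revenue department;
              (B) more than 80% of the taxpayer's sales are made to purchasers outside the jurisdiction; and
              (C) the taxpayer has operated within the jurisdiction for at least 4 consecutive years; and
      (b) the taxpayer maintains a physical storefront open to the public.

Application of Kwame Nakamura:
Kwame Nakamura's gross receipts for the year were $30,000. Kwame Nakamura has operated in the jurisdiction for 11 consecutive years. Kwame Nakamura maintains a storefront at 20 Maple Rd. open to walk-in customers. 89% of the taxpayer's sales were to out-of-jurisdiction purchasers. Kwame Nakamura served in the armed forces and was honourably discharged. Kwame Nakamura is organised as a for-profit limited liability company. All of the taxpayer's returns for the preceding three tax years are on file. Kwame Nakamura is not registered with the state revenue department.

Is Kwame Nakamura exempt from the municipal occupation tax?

(1) not (veteran) — not met.
(A) returns current — met.
(B) nonprofit — not satisfied.
(i) = T AND F = false.
(A) not (state-registered) — holds.
(B) >80% out-of-jur. sales — met.
(C) ≥ 4 yrs in jurisdiction — holds.
(ii): T AND T AND T → true.
So (a) is satisfied (F OR T).
(b) has storefront — satisfied.
(2): T AND T → true.
So Overall is satisfied (F OR T).

Yes — exempt.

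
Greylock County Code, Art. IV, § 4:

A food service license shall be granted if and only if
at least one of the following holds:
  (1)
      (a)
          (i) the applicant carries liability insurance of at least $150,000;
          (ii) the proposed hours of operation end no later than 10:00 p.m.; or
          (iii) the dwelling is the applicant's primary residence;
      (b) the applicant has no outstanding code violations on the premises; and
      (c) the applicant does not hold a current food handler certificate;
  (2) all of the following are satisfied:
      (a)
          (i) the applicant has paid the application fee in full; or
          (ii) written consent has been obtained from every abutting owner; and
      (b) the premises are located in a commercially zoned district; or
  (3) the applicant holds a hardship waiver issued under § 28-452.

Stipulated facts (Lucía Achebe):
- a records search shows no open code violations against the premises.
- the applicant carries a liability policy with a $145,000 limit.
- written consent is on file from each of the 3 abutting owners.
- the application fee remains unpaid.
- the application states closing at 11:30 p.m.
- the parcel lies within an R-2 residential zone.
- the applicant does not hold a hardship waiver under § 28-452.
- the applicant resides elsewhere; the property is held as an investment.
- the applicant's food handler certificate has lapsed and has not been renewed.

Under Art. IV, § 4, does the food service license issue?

(i) insurance ≥ $150,000 — fails.
(ii) closes by 10 p.m. — fails.
(iii) primary residence — not met.
So (a) is not satisfied (F OR F OR F).
(b) no code violations — satisfied.
(c) not (food handler cert.) — holds.
(1) = F AND T AND T = false.
(i) fee paid — fails.
(ii) all abutters consent — holds.
So (a) is satisfied (F OR T).
(b) commercially zoned — not met.
(2) = T AND F = false.
(3) hardship waiver — not satisfied.
So Overall is not satisfied (F OR F OR F).

No — denied.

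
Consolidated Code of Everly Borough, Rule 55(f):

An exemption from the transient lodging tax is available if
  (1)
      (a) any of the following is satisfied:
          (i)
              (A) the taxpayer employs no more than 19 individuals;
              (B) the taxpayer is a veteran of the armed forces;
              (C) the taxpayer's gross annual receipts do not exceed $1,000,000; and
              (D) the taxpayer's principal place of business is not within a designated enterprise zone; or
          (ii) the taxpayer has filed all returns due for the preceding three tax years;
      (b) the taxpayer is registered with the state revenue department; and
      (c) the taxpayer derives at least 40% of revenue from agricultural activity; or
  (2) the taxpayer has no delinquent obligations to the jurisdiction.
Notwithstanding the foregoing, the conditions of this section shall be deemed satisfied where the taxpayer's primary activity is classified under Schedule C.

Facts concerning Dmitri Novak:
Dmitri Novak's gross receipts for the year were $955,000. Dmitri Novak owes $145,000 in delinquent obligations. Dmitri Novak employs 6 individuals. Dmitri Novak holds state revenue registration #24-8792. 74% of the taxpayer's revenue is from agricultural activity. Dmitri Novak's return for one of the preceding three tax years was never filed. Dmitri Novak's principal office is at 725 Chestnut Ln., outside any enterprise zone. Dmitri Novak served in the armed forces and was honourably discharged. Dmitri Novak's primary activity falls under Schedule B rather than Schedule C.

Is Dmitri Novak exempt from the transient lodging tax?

(A) ≤ 19 employees — satisfied.
(B) veteran — satisfied.
(C) receipts ≤ $1,000,000 — holds.
(D) not (in enterprise zone) — holds.
So (i) is satisfied (T AND T AND T AND T).
(ii) returns current — not met.
So (a) is satisfied (T OR F).
(b) state-registered — holds.
(c) ≥40% agricultural — holds.
(1) = T AND T AND T = true.
(2) no delinquency — fails.
Overall: T OR F → true.
Exception (Schedule C activity) — not satisfied.
Result: main true OR exception false → true.

Yes — exempt.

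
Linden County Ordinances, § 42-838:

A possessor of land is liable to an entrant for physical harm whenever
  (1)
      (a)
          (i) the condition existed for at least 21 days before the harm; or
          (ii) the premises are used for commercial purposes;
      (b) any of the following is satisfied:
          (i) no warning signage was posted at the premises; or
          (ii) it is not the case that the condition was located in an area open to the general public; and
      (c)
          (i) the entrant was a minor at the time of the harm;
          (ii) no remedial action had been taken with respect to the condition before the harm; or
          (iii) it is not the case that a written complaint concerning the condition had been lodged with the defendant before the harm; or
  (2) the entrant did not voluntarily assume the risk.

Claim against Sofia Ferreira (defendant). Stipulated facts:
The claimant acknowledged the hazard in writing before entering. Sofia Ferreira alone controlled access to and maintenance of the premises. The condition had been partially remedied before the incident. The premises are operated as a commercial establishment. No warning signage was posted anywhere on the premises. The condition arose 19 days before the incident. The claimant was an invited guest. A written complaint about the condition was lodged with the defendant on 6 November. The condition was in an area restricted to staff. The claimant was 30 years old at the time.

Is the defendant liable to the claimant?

No — not liable.

(i) condition ≥21 days old — fails.
(ii) commercial use — met.
(a): F OR T → true.
(i) no signage posted — met.
(ii) not (public area) — holds.
(b) = T OR T = true.
(i) entrant a minor — not met.
(ii) no remedial action — not met.
(iii) not (complaint lodged) — not satisfied.
(c): F OR F OR F → false.
So (1) is not satisfied (T AND T AND F).
(2) no assumed risk — not met.
Overall = F OR F = false.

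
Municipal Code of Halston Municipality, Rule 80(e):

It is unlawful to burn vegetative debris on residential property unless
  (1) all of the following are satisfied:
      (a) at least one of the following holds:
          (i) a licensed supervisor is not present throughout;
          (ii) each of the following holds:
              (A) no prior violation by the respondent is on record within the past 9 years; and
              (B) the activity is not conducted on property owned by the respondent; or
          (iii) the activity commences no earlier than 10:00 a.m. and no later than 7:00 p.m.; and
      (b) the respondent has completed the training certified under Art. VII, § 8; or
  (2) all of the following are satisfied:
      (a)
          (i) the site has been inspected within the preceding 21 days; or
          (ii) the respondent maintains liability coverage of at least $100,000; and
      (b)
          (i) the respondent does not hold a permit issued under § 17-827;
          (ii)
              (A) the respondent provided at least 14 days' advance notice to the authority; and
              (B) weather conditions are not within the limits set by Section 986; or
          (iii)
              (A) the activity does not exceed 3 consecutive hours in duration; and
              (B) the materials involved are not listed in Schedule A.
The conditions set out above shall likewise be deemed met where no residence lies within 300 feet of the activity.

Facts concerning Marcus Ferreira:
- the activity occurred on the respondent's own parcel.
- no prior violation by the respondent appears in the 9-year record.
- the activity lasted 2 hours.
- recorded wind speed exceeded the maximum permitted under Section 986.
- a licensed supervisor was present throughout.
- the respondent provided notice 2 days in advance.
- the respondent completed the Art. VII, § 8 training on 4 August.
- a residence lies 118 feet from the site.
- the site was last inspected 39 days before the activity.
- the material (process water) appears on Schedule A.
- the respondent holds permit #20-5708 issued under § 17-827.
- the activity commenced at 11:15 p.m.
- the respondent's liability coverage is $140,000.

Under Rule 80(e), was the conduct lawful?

No — unlawful.

(i) not (supervisor present) — not met.
(A) no prior violation — satisfied.
(B) not (own property) — not met.
(ii) = T AND F = false.
(iii) start within hours — not satisfied.
So (a) is not satisfied (F OR F OR F).
(b) training certified — holds.
So (1) is not satisfied (F AND T).
(i) site inspected — not met.
(ii) coverage ≥ $100,000 — satisfied.
(a) = F OR T = true.
(i) not (holds permit) — not satisfied.
(A) ≥14 days' notice — not satisfied.
(B) not (weather ok) — met.
(ii): F AND T → false.
(A) ≤ 3 hrs duration — met.
(B) not (Schedule A material) — fails.
(iii) = T AND F = false.
So (b) is not satisfied (F OR F OR F).
(2): T AND F → false.
So Overall is not satisfied (F OR F).
Exception (no residence in 300 ft) — not satisfied.
Result: main false OR exception false → false.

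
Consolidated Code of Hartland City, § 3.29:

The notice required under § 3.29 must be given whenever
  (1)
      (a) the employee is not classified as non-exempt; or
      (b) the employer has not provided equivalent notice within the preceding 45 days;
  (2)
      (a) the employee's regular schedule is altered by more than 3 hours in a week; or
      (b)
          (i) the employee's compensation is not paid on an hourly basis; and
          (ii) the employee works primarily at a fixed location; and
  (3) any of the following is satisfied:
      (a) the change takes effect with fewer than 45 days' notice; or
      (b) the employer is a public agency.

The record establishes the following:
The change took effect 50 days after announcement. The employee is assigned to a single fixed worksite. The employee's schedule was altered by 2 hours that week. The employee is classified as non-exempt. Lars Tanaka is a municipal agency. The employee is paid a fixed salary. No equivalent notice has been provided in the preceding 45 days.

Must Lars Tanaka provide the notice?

(a) not (non-exempt) — fails.
(b) no recent notice — satisfied.
(1) = F OR T = true.
(a) schedule shift > 3h — not met.
(i) not (hourly-paid) — holds.
(ii) fixed location — satisfied.
(b): T AND T → true.
(2): F OR T → true.
(a) < 45 days' notice — fails.
(b) public agency — holds.
So (3) is satisfied (F OR T).
So Overall is satisfied (T AND T AND T).

Yes — required.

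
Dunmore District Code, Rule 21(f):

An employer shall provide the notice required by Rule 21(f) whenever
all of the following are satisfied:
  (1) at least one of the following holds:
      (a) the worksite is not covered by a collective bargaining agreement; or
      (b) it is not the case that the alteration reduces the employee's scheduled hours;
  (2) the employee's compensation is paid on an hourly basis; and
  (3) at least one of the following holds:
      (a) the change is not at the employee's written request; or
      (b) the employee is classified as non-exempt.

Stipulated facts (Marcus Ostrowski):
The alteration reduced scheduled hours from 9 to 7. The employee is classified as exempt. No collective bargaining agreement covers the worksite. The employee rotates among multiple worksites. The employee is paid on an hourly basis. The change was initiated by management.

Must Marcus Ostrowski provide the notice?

Yes — required.

(a) no CBA — satisfied.
(b) not (hours reduced) — not satisfied.
(1): T OR F → true.
(2) hourly-paid — holds.
(a) not employee-requested — met.
(b) non-exempt — not satisfied.
So (3) is satisfied (T OR F).
Overall: T AND T AND T → true.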